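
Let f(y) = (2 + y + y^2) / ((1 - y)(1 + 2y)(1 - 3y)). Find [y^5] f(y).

519

Partial fractions give a closed form: a_n = (-2/3)·1^n + (7/15)·(-2)^n + (11/5)·3^n.
At n = 5: a_5 = 519.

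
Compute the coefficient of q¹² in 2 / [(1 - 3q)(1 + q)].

797162

Partial fractions give a closed form: a_n = (3/2)·3^n + (1/2)·(-1)^n.
At n = 12: a_12 = 797162.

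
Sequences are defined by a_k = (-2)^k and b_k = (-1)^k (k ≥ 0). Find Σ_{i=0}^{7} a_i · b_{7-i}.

The convolution is the x^7 coefficient of A(x)B(x).
Σ = 1·(-1) − 2·1 + 4·(-1) − 8·1 + 16·(-1) − 32·1 + 64·(-1) − 128·1 = -255.

-255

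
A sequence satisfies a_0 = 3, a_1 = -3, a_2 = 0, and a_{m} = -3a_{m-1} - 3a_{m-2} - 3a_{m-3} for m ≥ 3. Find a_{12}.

6561

The ordinary generating function has denominator 1 + 3z + 3z^2 + 3z^3.
Iterating the recurrence: a_0,…,a_{12} = 3, -3, 0, 0, 9, -27, 54, -108, 243, -567, 1296, -2916, 6561.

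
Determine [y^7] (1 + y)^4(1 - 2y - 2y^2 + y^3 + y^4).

(1 + y)^4 has coefficients 1,4,6,4,1 for degrees 0…4.
(1 - 2y - 2y^2 + y^3 + y^4) has coefficients 1,-2,-2,1,1,0,0,0 for degrees 0…7.
[y^7] = 1·0 + 4·0 + 6·0 + 4·1 + 1·1 = 5.

5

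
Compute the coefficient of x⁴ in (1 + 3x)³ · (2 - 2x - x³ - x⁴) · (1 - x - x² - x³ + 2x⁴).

-111

(1 + 3x)³ has coefficients 1,9,27,27 for degrees 0…3.
(2 - 2x - x³ - x⁴) has coefficients 2,-2,0,-1,-1 for degrees 0…4.
Finally multiplying by (1 - x - x² - x³ + 2x⁴), the product of all factors after the first has coefficients 2,-4,0,-1,6 for degrees 0…4.
[x⁴] = 1·6 + 9·(-1) + 27·0 + 27·(-4) = -111.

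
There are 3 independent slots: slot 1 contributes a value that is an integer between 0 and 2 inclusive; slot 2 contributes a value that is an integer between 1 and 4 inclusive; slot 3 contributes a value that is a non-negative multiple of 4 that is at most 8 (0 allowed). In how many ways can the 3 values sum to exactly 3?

The generating function for the choices is (1 + x + x^2)·(x + x^2 + x^3 + x^4)·(1 + x^4 + x^8); the count is [x^3].
(1 + x + x^2) has coefficients 1,1,1 for degrees 0…2.
(x + x^2 + x^3 + x^4) has coefficients 0,1,1,1 for degrees 0…3.
Finally multiplying by (1 + x^4 + x^8), the product of all factors after the first has coefficients 0,1,1,1 for degrees 0…3.
[x^3] = 1·1 + 1·1 + 1·1 = 3.

3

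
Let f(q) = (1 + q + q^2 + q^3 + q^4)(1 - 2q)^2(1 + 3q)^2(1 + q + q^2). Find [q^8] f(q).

73

(1 + q + q^2 + q^3 + q^4) has coefficients 1,1,1,1,1 for degrees 0…4.
(1 - 2q)^2 has coefficients 1,-4,4,0,0,0,0,0,0 for degrees 0…8.
Multiplying by (1 + 3q)^2 gives running coefficients 1,2,-11,-12,36,0,0,0,0 for degrees 0…8.
Finally multiplying by (1 + q + q^2), the product of all factors after the first has coefficients 1,3,-8,-21,13,24,36,0,0 for degrees 0…8.
[q^8] = 1·0 + 1·0 + 1·36 + 1·24 + 1·13 = 73.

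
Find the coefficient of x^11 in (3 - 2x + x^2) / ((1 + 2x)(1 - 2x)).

The denominator gives the recurrence a_n = 4a_(n−2) for n ≥ 3; the numerator fixes a_0 = 3, a_1 = -2, a_2 = 13.
Iterating: 3, -2, 13, -8, 52, -32, 208, -128, 832, -512, 3328, -2048, so a_11 = -2048.

-2048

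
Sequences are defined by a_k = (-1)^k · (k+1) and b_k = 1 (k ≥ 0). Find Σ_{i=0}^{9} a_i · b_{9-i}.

-5

This is [x^9] in the product of the two ordinary generating functions.
Σ = 1·1 − 2·1 + 3·1 − 4·1 + 5·1 − 6·1 + 7·1 − 8·1 + 9·1 − 10·1 = -5.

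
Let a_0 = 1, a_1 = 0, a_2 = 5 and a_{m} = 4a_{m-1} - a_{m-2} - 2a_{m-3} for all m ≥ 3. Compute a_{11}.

The ordinary generating function has denominator 1 - 4q + q^2 + 2q^3.
Iterating the recurrence: a_0,…,a_{11} = 1, 0, 5, 18, 67, 240, 857, 3054, 10879, 38748, 138005, 491514.

491514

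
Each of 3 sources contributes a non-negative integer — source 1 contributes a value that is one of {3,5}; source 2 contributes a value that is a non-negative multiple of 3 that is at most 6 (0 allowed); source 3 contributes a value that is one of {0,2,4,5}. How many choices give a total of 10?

3

The generating function for the choices is (x^3 + x^5)·(1 + x^3 + x^6)·(1 + x^2 + x^4 + x^5); the count is [x^10].
(x^3 + x^5) has coefficients 0,0,0,1,0,1 for degrees 0…5.
(1 + x^3 + x^6) has coefficients 1,0,0,1,0,0,1,0,0,0,0 for degrees 0…10.
Finally multiplying by (1 + x^2 + x^4 + x^5), the product of all factors after the first has coefficients 1,0,1,1,1,2,1,1,2,0,1 for degrees 0…10.
[x^10] = 1·1 + 1·2 = 3.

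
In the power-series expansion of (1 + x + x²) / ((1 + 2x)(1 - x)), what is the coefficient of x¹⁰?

513

The denominator gives the recurrence a_n = −a_(n−1) + 2a_(n−2) for n ≥ 3; the numerator fixes a_0 = 1, a_1 = 0, a_2 = 3.
Iterating: 1, 0, 3, -3, 9, -15, 33, -63, 129, -255, 513, so a_10 = 513.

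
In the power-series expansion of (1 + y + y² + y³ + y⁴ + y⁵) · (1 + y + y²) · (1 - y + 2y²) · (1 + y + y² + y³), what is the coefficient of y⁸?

(1 + y + y² + y³ + y⁴ + y⁵) has coefficients 1,1,1,1,1,1 for degrees 0…5.
(1 + y + y²) has coefficients 1,1,1,0,0,0,0,0,0 for degrees 0…8.
Multiplying by (1 - y + 2y²) gives running coefficients 1,0,2,1,2,0,0,0,0 for degrees 0…8.
Finally multiplying by (1 + y + y² + y³), the product of all factors after the first has coefficients 1,1,3,4,5,5,3,2,0 for degrees 0…8.
[y⁸] = 1·0 + 1·2 + 1·3 + 1·5 + 1·5 + 1·4 = 19.

19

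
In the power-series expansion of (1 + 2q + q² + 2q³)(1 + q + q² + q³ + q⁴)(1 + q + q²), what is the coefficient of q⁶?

(1 + 2q + q² + 2q³) has coefficients 1,2,1,2 for degrees 0…3.
(1 + q + q² + q³ + q⁴) has coefficients 1,1,1,1,1,0,0 for degrees 0…6.
Finally multiplying by (1 + q + q²), the product of all factors after the first has coefficients 1,2,3,3,3,2,1 for degrees 0…6.
[q⁶] = 1·1 + 2·2 + 1·3 + 2·3 = 14.

14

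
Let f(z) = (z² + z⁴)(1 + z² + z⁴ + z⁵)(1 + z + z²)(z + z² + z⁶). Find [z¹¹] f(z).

(z² + z⁴) has coefficients 0,0,1,0,1 for degrees 0…4.
(1 + z² + z⁴ + z⁵) has coefficients 1,0,1,0,1,1,0,0,0,0,0,0 for degrees 0…11.
Multiplying by (1 + z + z²) gives running coefficients 1,1,2,1,2,2,2,1,0,0,0,0 for degrees 0…11.
Finally multiplying by (z + z² + z⁶), the product of all factors after the first has coefficients 0,1,2,3,3,3,5,5,5,2,2,2 for degrees 0…11.
[z¹¹] = 1·2 + 1·5 = 7.

7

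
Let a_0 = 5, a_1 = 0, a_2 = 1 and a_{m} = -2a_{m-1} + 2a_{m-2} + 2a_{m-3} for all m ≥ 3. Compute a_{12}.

The ordinary generating function has denominator 1 + 2y - 2y^2 - 2y^3.
Iterating the recurrence: a_0,…,a_{12} = 5, 0, 1, 8, -14, 46, -104, 272, -660, 1656, -4088, 10168, -25200.

-25200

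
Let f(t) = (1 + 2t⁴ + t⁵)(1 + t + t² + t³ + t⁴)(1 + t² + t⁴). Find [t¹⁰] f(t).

(1 + 2t⁴ + t⁵) has coefficients 1,0,0,0,2,1 for degrees 0…5.
(1 + t + t² + t³ + t⁴) has coefficients 1,1,1,1,1,0,0,0,0,0,0 for degrees 0…10.
Finally multiplying by (1 + t² + t⁴), the product of all factors after the first has coefficients 1,1,2,2,3,2,2,1,1,0,0 for degrees 0…10.
[t¹⁰] = 1·0 + 2·2 + 1·2 = 6.

6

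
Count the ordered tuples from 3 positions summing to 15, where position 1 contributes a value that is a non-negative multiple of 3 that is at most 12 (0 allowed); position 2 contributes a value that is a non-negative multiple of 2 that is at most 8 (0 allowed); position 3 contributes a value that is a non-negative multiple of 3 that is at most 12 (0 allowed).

The generating function for the choices is (1 + t³ + t⁶ + t⁹ + t¹²)·(1 + t² + t⁴ + t⁶ + t⁸)·(1 + t³ + t⁶ + t⁹ + t¹²); the count is [t¹⁵].
(1 + t³ + t⁶ + t⁹ + t¹²) has coefficients 1,0,0,1,0,0,1,0,0,1,0,0,1 for degrees 0…12.
(1 + t² + t⁴ + t⁶ + t⁸) has coefficients 1,0,1,0,1,0,1,0,1,0,0,0,0,0,0,0 for degrees 0…15.
Finally multiplying by (1 + t³ + t⁶ + t⁹ + t¹²), the product of all factors after the first has coefficients 1,0,1,1,1,1,2,1,2,2,1,2,2,1,2,1 for degrees 0…15.
[t¹⁵] = 1·1 + 1·2 + 1·2 + 1·2 + 1·1 = 8.

8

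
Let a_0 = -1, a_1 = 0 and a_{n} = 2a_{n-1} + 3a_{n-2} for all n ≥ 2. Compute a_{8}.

-1641

The ordinary generating function has denominator 1 - 2t - 3t^2.
Iterating the recurrence: a_0,…,a_{8} = -1, 0, -3, -6, -21, -60, -183, -546, -1641.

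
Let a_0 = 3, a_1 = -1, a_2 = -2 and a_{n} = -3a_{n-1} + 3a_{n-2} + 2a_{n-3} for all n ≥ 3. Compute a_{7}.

The ordinary generating function has denominator 1 + 3q - 3q^2 - 2q^3.
Iterating the recurrence: a_0,…,a_{7} = 3, -1, -2, 9, -35, 128, -471, 1727.

1727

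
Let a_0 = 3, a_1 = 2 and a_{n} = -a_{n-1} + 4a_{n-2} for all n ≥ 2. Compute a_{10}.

The ordinary generating function has denominator 1 + z - 4z^2.
Iterating the recurrence: a_0,…,a_{10} = 3, 2, 10, -2, 42, -50, 218, -418, 1290, -2962, 8122.

8122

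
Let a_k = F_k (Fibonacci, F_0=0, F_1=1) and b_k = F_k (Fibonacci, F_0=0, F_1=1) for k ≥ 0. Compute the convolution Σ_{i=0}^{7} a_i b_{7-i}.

The convolution is the t^7 coefficient of A(t)B(t).
Σ = 0·13 + 1·8 + 1·5 + 2·3 + 3·2 + 5·1 + 8·1 + 13·0 = 38.

38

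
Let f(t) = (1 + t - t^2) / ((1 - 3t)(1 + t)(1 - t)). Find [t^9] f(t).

Partial fractions give a closed form: a_n = (11/8)·3^n + (-1/8)·(-1)^n + (-1/4)·1^n.
At n = 9: a_9 = 27064.

27064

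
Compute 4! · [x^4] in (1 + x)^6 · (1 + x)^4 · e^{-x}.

The EGF product rule gives c_4 = Σ_{k_1+k_2+k_3=4} C(4; k_1,k_2,k_3) · ∏ g_i(k_i), where (1+x)^6 gives the falling factorial (6)_k; (1+x)^4 gives the falling factorial (4)_k; e^{-x} gives (-1)^k.
g_1(k) for k = 0…4: 1, 6, 30, 120, 360.
g_2(k) for k = 0…4: 1, 4, 12, 24, 24.
g_3(k) for k = 0…4: 1, -1, 1, -1, 1.
First combine the last two factors: h(k) = Σ_j C(k,j)·g_2(j)·g_3(k−j) for k = 0…4: 1, 3, 5, -1, -15.
c_4 = Σ_k C(4,k)·g_1(k)·h(4−k) = 1·1·(-15) + 4·6·(-1) + 6·30·5 + 4·120·3 + 1·360·1 = −15 − 24 + 900 + 1440 + 360 = 2661.

2661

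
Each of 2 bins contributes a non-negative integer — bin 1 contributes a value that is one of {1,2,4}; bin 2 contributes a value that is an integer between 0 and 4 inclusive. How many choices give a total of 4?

The generating function for the choices is (q + q^2 + q^4)·(1 + q + q^2 + q^3 + q^4); the count is [q^4].
(q + q^2 + q^4) has coefficients 0,1,1,0,1 for degrees 0…4.
(1 + q + q^2 + q^3 + q^4) has coefficients 1,1,1,1,1 for degrees 0…4.
[q^4] = 1·1 + 1·1 + 1·1 = 3.

3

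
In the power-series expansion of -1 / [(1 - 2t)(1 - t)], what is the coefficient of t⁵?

Partial fractions give a closed form: a_n = (-2)·2^n + (1)·1^n.
At n = 5: a_5 = -63.

-63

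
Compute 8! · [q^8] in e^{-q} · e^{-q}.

The EGF product rule gives c_8 = Σ_{k_1+k_2=8} C(8; k_1,k_2) · ∏ g_i(k_i), where e^{-q} gives (-1)^k; e^{-q} gives (-1)^k.
g_1(k) for k = 0…8: 1, -1, 1, -1, 1, -1, 1, -1, 1.
g_2(k) for k = 0…8: 1, -1, 1, -1, 1, -1, 1, -1, 1.
c_8 = Σ_k C(8,k)·g_1(k)·g_2(8−k) = 1·1·1 + 8·(-1)·(-1) + 28·1·1 + 56·(-1)·(-1) + 70·1·1 + 56·(-1)·(-1) + 28·1·1 + 8·(-1)·(-1) + 1·1·1 = 1 + 8 + 28 + 56 + 70 + 56 + 28 + 8 + 1 = 256.

256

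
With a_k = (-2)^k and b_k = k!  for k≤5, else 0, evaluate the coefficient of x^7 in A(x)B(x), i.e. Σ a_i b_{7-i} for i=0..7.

256

This is [x^7] in the product of the two ordinary generating functions.
Σ = 1·0 − 2·0 + 4·120 − 8·24 + 16·6 − 32·2 + 64·1 − 128·1 = 256.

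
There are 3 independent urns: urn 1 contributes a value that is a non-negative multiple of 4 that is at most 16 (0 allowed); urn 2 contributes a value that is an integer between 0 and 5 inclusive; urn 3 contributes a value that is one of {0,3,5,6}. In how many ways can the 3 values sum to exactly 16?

6

The generating function for the choices is (1 + y^4 + y^8 + y^12 + y^16)·(1 + y + y^2 + y^3 + y^4 + y^5)·(1 + y^3 + y^5 + y^6); the count is [y^16].
(1 + y^4 + y^8 + y^12 + y^16) has coefficients 1,0,0,0,1,0,0,0,1,0,0,0,1,0,0,0,1 for degrees 0…16.
(1 + y + y^2 + y^3 + y^4 + y^5) has coefficients 1,1,1,1,1,1,0,0,0,0,0,0,0,0,0,0,0 for degrees 0…16.
Finally multiplying by (1 + y^3 + y^5 + y^6), the product of all factors after the first has coefficients 1,1,1,2,2,3,3,3,3,2,2,1,0,0,0,0,0 for degrees 0…16.
[y^16] = 1·0 + 1·0 + 1·3 + 1·2 + 1·1 = 6.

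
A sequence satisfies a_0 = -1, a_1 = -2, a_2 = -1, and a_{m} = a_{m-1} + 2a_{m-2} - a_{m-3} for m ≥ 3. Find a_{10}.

The ordinary generating function has denominator 1 - y - 2y^2 + y^3.
Iterating the recurrence: a_0,…,a_{10} = -1, -2, -1, -4, -4, -11, -15, -33, -52, -103, -174.

-174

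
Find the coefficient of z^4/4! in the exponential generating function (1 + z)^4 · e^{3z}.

The EGF product rule gives c_4 = Σ_{k_1+k_2=4} C(4; k_1,k_2) · ∏ g_i(k_i), where (1+z)^4 gives the falling factorial (4)_k; e^{3z} gives (3)^k.
g_1(k) for k = 0…4: 1, 4, 12, 24, 24.
g_2(k) for k = 0…4: 1, 3, 9, 27, 81.
c_4 = Σ_k C(4,k)·g_1(k)·g_2(4−k) = 1·1·81 + 4·4·27 + 6·12·9 + 4·24·3 + 1·24·1 = 81 + 432 + 648 + 288 + 24 = 1473.

1473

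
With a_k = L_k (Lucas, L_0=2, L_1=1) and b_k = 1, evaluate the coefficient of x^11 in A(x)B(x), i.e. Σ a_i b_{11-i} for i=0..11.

520

Write out a_i and b_{11-i} for i = 0,…,11 and sum the products.
Σ = 2·1 + 1·1 + 3·1 + 4·1 + 7·1 + 11·1 + 18·1 + 29·1 + 47·1 + 76·1 + 123·1 + 199·1 = 520.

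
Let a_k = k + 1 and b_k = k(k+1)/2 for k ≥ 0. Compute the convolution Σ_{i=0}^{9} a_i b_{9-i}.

The convolution is the t^9 coefficient of A(t)B(t).
Σ = 1·45 + 2·36 + 3·28 + 4·21 + 5·15 + 6·10 + 7·6 + 8·3 + 9·1 + 10·0 = 495.

495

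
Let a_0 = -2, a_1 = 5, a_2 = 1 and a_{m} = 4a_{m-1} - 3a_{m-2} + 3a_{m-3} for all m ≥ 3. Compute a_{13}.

-2826335

The ordinary generating function has denominator 1 - 4t + 3t^2 - 3t^3.
Iterating the recurrence: a_0,…,a_{13} = -2, 5, 1, -17, -56, -170, -563, -1910, -6461, -21803, -73559, -248210, -837572, -2826335.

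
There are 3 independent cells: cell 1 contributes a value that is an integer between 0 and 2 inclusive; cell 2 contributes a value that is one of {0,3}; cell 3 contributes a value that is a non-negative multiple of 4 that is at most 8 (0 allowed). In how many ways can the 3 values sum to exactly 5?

2

The generating function for the choices is (1 + q + q^2)·(1 + q^3)·(1 + q^4 + q^8); the count is [q^5].
(1 + q + q^2) has coefficients 1,1,1 for degrees 0…2.
(1 + q^3) has coefficients 1,0,0,1,0,0 for degrees 0…5.
Finally multiplying by (1 + q^4 + q^8), the product of all factors after the first has coefficients 1,0,0,1,1,0 for degrees 0…5.
[q^5] = 1·0 + 1·1 + 1·1 = 2.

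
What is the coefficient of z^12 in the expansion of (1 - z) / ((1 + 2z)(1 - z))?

Partial fractions give a closed form: a_n = (1)·(-2)^n.
At n = 12: a_12 = 4096.

4096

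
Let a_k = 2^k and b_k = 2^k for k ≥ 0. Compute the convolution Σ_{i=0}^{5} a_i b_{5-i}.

This is [x^5] in the product of the two ordinary generating functions.
Σ = 1·32 + 2·16 + 4·8 + 8·4 + 16·2 + 32·1 = 192.

192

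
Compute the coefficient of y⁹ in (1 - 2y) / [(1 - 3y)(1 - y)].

The denominator gives the recurrence a_n = 4a_(n−1) − 3a_(n−2) for n ≥ 2; the numerator fixes a_0 = 1, a_1 = 2.
Iterating: 1, 2, 5, 14, 41, 122, 365, 1094, 3281, 9842, so a_9 = 9842.

9842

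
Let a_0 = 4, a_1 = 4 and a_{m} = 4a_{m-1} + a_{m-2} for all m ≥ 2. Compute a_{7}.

The ordinary generating function has denominator 1 - 4t - t^2.
Iterating the recurrence: a_0,…,a_{7} = 4, 4, 20, 84, 356, 1508, 6388, 27060.

27060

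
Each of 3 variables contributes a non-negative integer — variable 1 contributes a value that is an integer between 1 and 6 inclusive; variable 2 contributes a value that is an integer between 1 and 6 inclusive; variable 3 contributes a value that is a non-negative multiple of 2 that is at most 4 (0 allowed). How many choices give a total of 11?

The generating function for the choices is (q + q^2 + q^3 + q^4 + q^5 + q^6)·(q + q^2 + q^3 + q^4 + q^5 + q^6)·(1 + q^2 + q^4); the count is [q^11].
(q + q^2 + q^3 + q^4 + q^5 + q^6) has coefficients 0,1,1,1,1,1,1 for degrees 0…6.
(q + q^2 + q^3 + q^4 + q^5 + q^6) has coefficients 0,1,1,1,1,1,1,0,0,0,0,0 for degrees 0…11.
Finally multiplying by (1 + q^2 + q^4), the product of all factors after the first has coefficients 0,1,1,2,2,3,3,2,2,1,1,0 for degrees 0…11.
[q^11] = 1·1 + 1·1 + 1·2 + 1·2 + 1·3 + 1·3 = 12.

12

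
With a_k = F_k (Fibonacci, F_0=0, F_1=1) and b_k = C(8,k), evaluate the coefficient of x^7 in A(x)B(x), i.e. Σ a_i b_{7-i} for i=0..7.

609

The convolution is the x^7 coefficient of A(x)B(x).
Σ = 0·8 + 1·28 + 1·56 + 2·70 + 3·56 + 5·28 + 8·8 + 13·1 = 609.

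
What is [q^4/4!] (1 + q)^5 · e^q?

501

The EGF product rule gives c_4 = Σ_{k_1+k_2=4} C(4; k_1,k_2) · ∏ g_i(k_i), where (1+q)^5 gives the falling factorial (5)_k; e^q gives (1)^k.
g_1(k) for k = 0…4: 1, 5, 20, 60, 120.
g_2(k) for k = 0…4: 1, 1, 1, 1, 1.
c_4 = Σ_k C(4,k)·g_1(k)·g_2(4−k) = 1·1·1 + 4·5·1 + 6·20·1 + 4·60·1 + 1·120·1 = 1 + 20 + 120 + 240 + 120 = 501.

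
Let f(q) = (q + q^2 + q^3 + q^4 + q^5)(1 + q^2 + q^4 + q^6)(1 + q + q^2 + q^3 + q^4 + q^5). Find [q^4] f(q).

6

(q + q^2 + q^3 + q^4 + q^5) has coefficients 0,1,1,1,1 for degrees 0…4.
(1 + q^2 + q^4 + q^6) has coefficients 1,0,1,0,1 for degrees 0…4.
Finally multiplying by (1 + q + q^2 + q^3 + q^4 + q^5), the product of all factors after the first has coefficients 1,1,2,2,3 for degrees 0…4.
[q^4] = 1·2 + 1·2 + 1·1 + 1·1 = 6.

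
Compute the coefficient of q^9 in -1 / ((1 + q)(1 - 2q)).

The denominator gives the recurrence a_n = a_(n−1) + 2a_(n−2) for n ≥ 2; the numerator fixes a_0 = -1, a_1 = -1.
Iterating: -1, -1, -3, -5, -11, -21, -43, -85, -171, -341, so a_9 = -341.

-341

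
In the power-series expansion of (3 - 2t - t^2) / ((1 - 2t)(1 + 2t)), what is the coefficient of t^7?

-128

The denominator gives the recurrence a_n = 4a_(n−2) for n ≥ 3; the numerator fixes a_0 = 3, a_1 = -2, a_2 = 11.
Iterating: 3, -2, 11, -8, 44, -32, 176, -128, so a_7 = -128.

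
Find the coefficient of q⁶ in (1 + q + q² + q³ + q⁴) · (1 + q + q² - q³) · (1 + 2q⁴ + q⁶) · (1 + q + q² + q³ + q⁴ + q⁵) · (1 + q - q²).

(1 + q + q² + q³ + q⁴) has coefficients 1,1,1,1,1 for degrees 0…4.
(1 + q + q² - q³) has coefficients 1,1,1,-1,0,0,0 for degrees 0…6.
Multiplying by (1 + 2q⁴ + q⁶) gives running coefficients 1,1,1,-1,2,2,3 for degrees 0…6.
Multiplying by (1 + q + q² + q³ + q⁴ + q⁵) gives running coefficients 1,2,3,2,4,6,8 for degrees 0…6.
Finally multiplying by (1 + q - q²), the product of all factors after the first has coefficients 1,3,4,3,3,8,10 for degrees 0…6.
[q⁶] = 1·10 + 1·8 + 1·3 + 1·3 + 1·4 = 28.

28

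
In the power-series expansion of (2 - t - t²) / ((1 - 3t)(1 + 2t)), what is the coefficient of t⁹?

The denominator gives the recurrence a_n = a_(n−1) + 6a_(n−2) for n ≥ 3; the numerator fixes a_0 = 2, a_1 = 1, a_2 = 12.
Iterating: 2, 1, 12, 18, 90, 198, 738, 1926, 6354, 17910, so a_9 = 17910.

17910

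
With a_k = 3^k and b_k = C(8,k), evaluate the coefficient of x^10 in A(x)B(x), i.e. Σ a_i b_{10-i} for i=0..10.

589824

This is [x^10] in the product of the two ordinary generating functions.
Σ = 1·0 + 3·0 + 9·1 + 27·8 + 81·28 + 243·56 + 729·70 + 2187·56 + 6561·28 + 19683·8 + 59049·1 = 589824.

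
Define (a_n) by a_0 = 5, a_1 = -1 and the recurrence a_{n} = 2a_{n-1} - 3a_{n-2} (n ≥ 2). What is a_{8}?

-251

The ordinary generating function has denominator 1 - 2t + 3t^2.
Iterating the recurrence: a_0,…,a_{8} = 5, -1, -17, -31, -11, 71, 175, 137, -251.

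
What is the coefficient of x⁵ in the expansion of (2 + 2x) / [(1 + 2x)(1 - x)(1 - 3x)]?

Partial fractions give a closed form: a_n = (4/15)·(-2)^n + (-2/3)·1^n + (12/5)·3^n.
At n = 5: a_5 = 574.

574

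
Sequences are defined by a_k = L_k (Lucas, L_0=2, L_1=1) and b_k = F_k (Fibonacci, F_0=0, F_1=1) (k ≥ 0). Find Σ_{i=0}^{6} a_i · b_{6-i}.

This is [x^6] in the product of the two ordinary generating functions.
Σ = 2·8 + 1·5 + 3·3 + 4·2 + 7·1 + 11·1 + 18·0 = 56.

56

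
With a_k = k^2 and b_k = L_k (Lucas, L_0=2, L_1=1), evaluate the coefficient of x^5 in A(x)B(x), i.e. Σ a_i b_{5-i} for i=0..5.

This is [x^5] in the product of the two ordinary generating functions.
Σ = 0·11 + 1·7 + 4·4 + 9·3 + 16·1 + 25·2 = 116.

116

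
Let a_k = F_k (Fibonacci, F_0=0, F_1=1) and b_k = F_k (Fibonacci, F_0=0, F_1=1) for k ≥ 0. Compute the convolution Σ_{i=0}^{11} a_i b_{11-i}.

420

Write out a_i and b_{11-i} for i = 0,…,11 and sum the products.
Σ = 0·89 + 1·55 + 1·34 + 2·21 + 3·13 + 5·8 + 8·5 + 13·3 + 21·2 + 34·1 + 55·1 + 89·0 = 420.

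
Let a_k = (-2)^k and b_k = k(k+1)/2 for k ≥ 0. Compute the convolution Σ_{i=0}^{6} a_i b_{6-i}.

-1

This is [x^6] in the product of the two ordinary generating functions.
Σ = 1·21 − 2·15 + 4·10 − 8·6 + 16·3 − 32·1 + 64·0 = -1.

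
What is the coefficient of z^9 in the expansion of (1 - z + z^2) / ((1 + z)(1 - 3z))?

The denominator gives the recurrence a_n = 2a_(n−1) + 3a_(n−2) for n ≥ 3; the numerator fixes a_0 = 1, a_1 = 1, a_2 = 6.
Iterating: 1, 1, 6, 15, 48, 141, 426, 1275, 3828, 11481, so a_9 = 11481.

11481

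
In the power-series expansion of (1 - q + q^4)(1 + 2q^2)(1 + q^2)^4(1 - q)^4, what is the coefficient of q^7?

-254

(1 - q + q^4) has coefficients 1,-1,0,0,1 for degrees 0…4.
(1 + 2q^2) has coefficients 1,0,2,0,0,0,0,0 for degrees 0…7.
Multiplying by (1 + q^2)^4 gives running coefficients 1,0,6,0,14,0,16,0 for degrees 0…7.
Finally multiplying by (1 - q)^4, the product of all factors after the first has coefficients 1,-4,12,-28,51,-80,106,-120 for degrees 0…7.
[q^7] = 1·(-120) − 1·106 + 1·(-28) = -254.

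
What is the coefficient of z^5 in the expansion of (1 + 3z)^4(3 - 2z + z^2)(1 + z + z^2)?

255

(1 + 3z)^4 has coefficients 1,12,54,108,81 for degrees 0…4.
(3 - 2z + z^2) has coefficients 3,-2,1,0,0,0 for degrees 0…5.
Finally multiplying by (1 + z + z^2), the product of all factors after the first has coefficients 3,1,2,-1,1,0 for degrees 0…5.
[z^5] = 1·0 + 12·1 + 54·(-1) + 108·2 + 81·1 = 255.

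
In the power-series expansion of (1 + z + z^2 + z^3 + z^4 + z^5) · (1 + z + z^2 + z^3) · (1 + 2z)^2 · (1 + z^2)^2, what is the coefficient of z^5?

90

(1 + z + z^2 + z^3 + z^4 + z^5) has coefficients 1,1,1,1,1,1 for degrees 0…5.
(1 + z + z^2 + z^3) has coefficients 1,1,1,1,0,0 for degrees 0…5.
Multiplying by (1 + 2z)^2 gives running coefficients 1,5,9,9,8,4 for degrees 0…5.
Finally multiplying by (1 + z^2)^2, the product of all factors after the first has coefficients 1,5,11,19,27,27 for degrees 0…5.
[z^5] = 1·27 + 1·27 + 1·19 + 1·11 + 1·5 + 1·1 = 90.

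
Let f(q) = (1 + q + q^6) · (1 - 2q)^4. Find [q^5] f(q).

(1 + q + q^6) has coefficients 1,1,0,0,0,0 for degrees 0…5.
(1 - 2q)^4 has coefficients 1,-8,24,-32,16,0 for degrees 0…5.
[q^5] = 1·0 + 1·16 = 16.

16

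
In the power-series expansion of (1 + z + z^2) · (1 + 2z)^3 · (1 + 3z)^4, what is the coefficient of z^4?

(1 + z + z^2) has coefficients 1,1,1 for degrees 0…2.
(1 + 2z)^3 has coefficients 1,6,12,8,0 for degrees 0…4.
Finally multiplying by (1 + 3z)^4, the product of all factors after the first has coefficients 1,18,138,584,1473 for degrees 0…4.
[z^4] = 1·1473 + 1·584 + 1·138 = 2195.

2195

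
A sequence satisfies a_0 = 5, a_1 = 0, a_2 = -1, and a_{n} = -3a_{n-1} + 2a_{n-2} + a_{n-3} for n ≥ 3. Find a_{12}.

-585131

The ordinary generating function has denominator 1 + 3y - 2y^2 - y^3.
Iterating the recurrence: a_0,…,a_{12} = 5, 0, -1, 8, -26, 93, -323, 1129, -3940, 13755, -48016, 167618, -585131.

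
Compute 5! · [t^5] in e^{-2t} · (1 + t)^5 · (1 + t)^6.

The EGF product rule gives c_5 = Σ_{k_1+k_2+k_3=5} C(5; k_1,k_2,k_3) · ∏ g_i(k_i), where e^{-2t} gives (-2)^k; (1+t)^5 gives the falling factorial (5)_k; (1+t)^6 gives the falling factorial (6)_k.
g_1(k) for k = 0…5: 1, -2, 4, -8, 16, -32.
g_2(k) for k = 0…5: 1, 5, 20, 60, 120, 120.
g_3(k) for k = 0…5: 1, 6, 30, 120, 360, 720.
First combine the last two factors: h(k) = Σ_j C(k,j)·g_2(j)·g_3(k−j) for k = 0…5: 1, 11, 110, 990, 7920, 55440.
c_5 = Σ_k C(5,k)·g_1(k)·h(5−k) = 1·1·55440 + 5·(-2)·7920 + 10·4·990 + 10·(-8)·110 + 5·16·11 + 1·(-32)·1 = 55440 − 79200 + 39600 − 8800 + 880 − 32 = 7888.

7888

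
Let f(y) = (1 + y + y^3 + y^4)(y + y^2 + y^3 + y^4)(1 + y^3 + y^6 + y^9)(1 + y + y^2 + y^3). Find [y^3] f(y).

(1 + y + y^3 + y^4) has coefficients 1,1,0,1 for degrees 0…3.
(y + y^2 + y^3 + y^4) has coefficients 0,1,1,1 for degrees 0…3.
Multiplying by (1 + y^3 + y^6 + y^9) gives running coefficients 0,1,1,1 for degrees 0…3.
Finally multiplying by (1 + y + y^2 + y^3), the product of all factors after the first has coefficients 0,1,2,3 for degrees 0…3.
[y^3] = 1·3 + 1·2 + 1·0 = 5.

5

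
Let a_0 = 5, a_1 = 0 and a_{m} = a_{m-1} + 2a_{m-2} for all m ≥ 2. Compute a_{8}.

430

The ordinary generating function has denominator 1 - t - 2t^2.
Iterating the recurrence: a_0,…,a_{8} = 5, 0, 10, 10, 30, 50, 110, 210, 430.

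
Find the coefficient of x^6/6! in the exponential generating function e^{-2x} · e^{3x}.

The EGF product rule gives c_6 = Σ_{k_1+k_2=6} C(6; k_1,k_2) · ∏ g_i(k_i), where e^{-2x} gives (-2)^k; e^{3x} gives (3)^k.
g_1(k) for k = 0…6: 1, -2, 4, -8, 16, -32, 64.
g_2(k) for k = 0…6: 1, 3, 9, 27, 81, 243, 729.
c_6 = Σ_k C(6,k)·g_1(k)·g_2(6−k) = 1·1·729 + 6·(-2)·243 + 15·4·81 + 20·(-8)·27 + 15·16·9 + 6·(-32)·3 + 1·64·1 = 729 − 2916 + 4860 − 4320 + 2160 − 576 + 64 = 1.

1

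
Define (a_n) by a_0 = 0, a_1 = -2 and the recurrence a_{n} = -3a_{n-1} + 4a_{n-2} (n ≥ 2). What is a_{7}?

The ordinary generating function has denominator 1 + 3t - 4t^2.
Iterating the recurrence: a_0,…,a_{7} = 0, -2, 6, -26, 102, -410, 1638, -6554.

-6554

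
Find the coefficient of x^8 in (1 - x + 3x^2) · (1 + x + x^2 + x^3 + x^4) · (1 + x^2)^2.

9

(1 - x + 3x^2) has coefficients 1,-1,3 for degrees 0…2.
(1 + x + x^2 + x^3 + x^4) has coefficients 1,1,1,1,1,0,0,0,0 for degrees 0…8.
Finally multiplying by (1 + x^2)^2, the product of all factors after the first has coefficients 1,1,3,3,4,3,3,1,1 for degrees 0…8.
[x^8] = 1·1 − 1·1 + 3·3 = 9.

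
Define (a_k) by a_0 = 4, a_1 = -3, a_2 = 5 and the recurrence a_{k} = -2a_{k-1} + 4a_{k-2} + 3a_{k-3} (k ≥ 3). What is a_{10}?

21491

The ordinary generating function has denominator 1 + 2q - 4q^2 - 3q^3.
Iterating the recurrence: a_0,…,a_{10} = 4, -3, 5, -10, 31, -87, 268, -791, 2393, -7146, 21491.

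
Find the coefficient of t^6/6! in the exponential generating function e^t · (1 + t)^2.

43

The EGF product rule gives c_6 = Σ_{k_1+k_2=6} C(6; k_1,k_2) · ∏ g_i(k_i), where e^t gives (1)^k; (1+t)^2 gives the falling factorial (2)_k.
g_1(k) for k = 0…6: 1, 1, 1, 1, 1, 1, 1.
g_2(k) for k = 0…6: 1, 2, 2, 0, 0, 0, 0.
c_6 = Σ_k C(6,k)·g_1(k)·g_2(6−k) = 15·1·2 + 6·1·2 + 1·1·1 = 30 + 12 + 1 = 43.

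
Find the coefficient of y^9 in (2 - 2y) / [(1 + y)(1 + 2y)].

-3068

Partial fractions give a closed form: a_n = (-4)·(-1)^n + (6)·(-2)^n.
At n = 9: a_9 = -3068.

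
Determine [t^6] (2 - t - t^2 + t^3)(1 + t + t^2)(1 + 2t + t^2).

2

(2 - t - t^2 + t^3) has coefficients 2,-1,-1,1 for degrees 0…3.
(1 + t + t^2) has coefficients 1,1,1,0,0,0,0 for degrees 0…6.
Finally multiplying by (1 + 2t + t^2), the product of all factors after the first has coefficients 1,3,4,3,1,0,0 for degrees 0…6.
[t^6] = 2·0 − 1·0 − 1·1 + 1·3 = 2.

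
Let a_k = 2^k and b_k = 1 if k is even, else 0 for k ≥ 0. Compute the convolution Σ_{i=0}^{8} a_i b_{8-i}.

This is [x^8] in the product of the two ordinary generating functions.
Σ = 1·1 + 2·0 + 4·1 + 8·0 + 16·1 + 32·0 + 64·1 + 128·0 + 256·1 = 341.

341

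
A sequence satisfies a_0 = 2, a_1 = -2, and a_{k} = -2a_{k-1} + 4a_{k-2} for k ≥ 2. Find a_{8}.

The ordinary generating function has denominator 1 + 2q - 4q^2.
Iterating the recurrence: a_0,…,a_{8} = 2, -2, 12, -32, 112, -352, 1152, -3712, 12032.

12032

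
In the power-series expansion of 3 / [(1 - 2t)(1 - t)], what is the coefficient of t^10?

6141

Partial fractions give a closed form: a_n = (6)·2^n + (-3)·1^n.
At n = 10: a_10 = 6141.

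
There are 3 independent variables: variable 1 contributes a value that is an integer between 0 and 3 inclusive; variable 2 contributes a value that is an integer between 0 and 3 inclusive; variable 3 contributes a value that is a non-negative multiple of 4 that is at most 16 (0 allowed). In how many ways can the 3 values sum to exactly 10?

4

The generating function for the choices is (1 + x + x^2 + x^3)·(1 + x + x^2 + x^3)·(1 + x^4 + x^8 + x^12 + x^16); the count is [x^10].
(1 + x + x^2 + x^3) has coefficients 1,1,1,1 for degrees 0…3.
(1 + x + x^2 + x^3) has coefficients 1,1,1,1,0,0,0,0,0,0,0 for degrees 0…10.
Finally multiplying by (1 + x^4 + x^8 + x^12 + x^16), the product of all factors after the first has coefficients 1,1,1,1,1,1,1,1,1,1,1 for degrees 0…10.
[x^10] = 1·1 + 1·1 + 1·1 + 1·1 = 4.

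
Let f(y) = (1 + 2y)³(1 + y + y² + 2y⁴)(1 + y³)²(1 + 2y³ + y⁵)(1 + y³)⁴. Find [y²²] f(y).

1290

(1 + 2y)³ has coefficients 1,6,12,8 for degrees 0…3.
(1 + y + y² + 2y⁴) has coefficients 1,1,1,0,2,0,0,0,0,0,0,0,0,0,0,0,0,0,0,0,0,0,0 for degrees 0…22.
Multiplying by (1 + y³)² gives running coefficients 1,1,1,2,4,2,1,5,1,0,2,0,0,0,0,0,0,0,0,0,0,0,0 for degrees 0…22.
Multiplying by (1 + 2y³ + y⁵) gives running coefficients 1,1,1,4,6,5,6,14,7,6,14,3,5,5,0,2,0,0,0,0,0,0,0 for degrees 0…22.
Finally multiplying by (1 + y³)⁴, the product of all factors after the first has coefficients 1,1,1,8,10,9,28,44,33,58,110,65,82,170,75,86,166,51,68,100,19,38,34 for degrees 0…22.
[y²²] = 1·34 + 6·38 + 12·19 + 8·100 = 1290.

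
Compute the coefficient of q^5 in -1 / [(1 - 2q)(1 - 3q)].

-665

Partial fractions give a closed form: a_n = (2)·2^n + (-3)·3^n.
At n = 5: a_5 = -665.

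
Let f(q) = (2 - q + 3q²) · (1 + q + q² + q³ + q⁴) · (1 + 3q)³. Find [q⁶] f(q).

(2 - q + 3q²) has coefficients 2,-1,3 for degrees 0…2.
(1 + q + q² + q³ + q⁴) has coefficients 1,1,1,1,1,0,0 for degrees 0…6.
Finally multiplying by (1 + 3q)³, the product of all factors after the first has coefficients 1,10,37,64,64,63,54 for degrees 0…6.
[q⁶] = 2·54 − 1·63 + 3·64 = 237.

237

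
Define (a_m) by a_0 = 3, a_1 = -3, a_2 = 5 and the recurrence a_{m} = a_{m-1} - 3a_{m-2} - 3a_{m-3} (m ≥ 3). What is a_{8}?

275

The ordinary generating function has denominator 1 - z + 3z^2 + 3z^3.
Iterating the recurrence: a_0,…,a_{8} = 3, -3, 5, 5, -1, -31, -43, 53, 275.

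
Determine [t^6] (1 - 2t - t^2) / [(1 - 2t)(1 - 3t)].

The denominator gives the recurrence a_n = 5a_(n−1) − 6a_(n−2) for n ≥ 3; the numerator fixes a_0 = 1, a_1 = 3, a_2 = 8.
Iterating: 1, 3, 8, 22, 62, 178, 518, so a_6 = 518.

518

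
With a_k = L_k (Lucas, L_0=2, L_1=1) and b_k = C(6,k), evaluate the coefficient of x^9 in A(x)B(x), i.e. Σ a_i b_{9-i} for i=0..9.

1364

Write out a_i and b_{9-i} for i = 0,…,9 and sum the products.
Σ = 2·0 + 1·0 + 3·0 + 4·1 + 7·6 + 11·15 + 18·20 + 29·15 + 47·6 + 76·1 = 1364.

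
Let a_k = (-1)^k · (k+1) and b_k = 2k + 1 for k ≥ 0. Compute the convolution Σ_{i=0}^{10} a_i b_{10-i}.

This is [x^10] in the product of the two ordinary generating functions.
Σ = 1·21 − 2·19 + 3·17 − 4·15 + 5·13 − 6·11 + 7·9 − 8·7 + 9·5 − 10·3 + 11·1 = 6.

6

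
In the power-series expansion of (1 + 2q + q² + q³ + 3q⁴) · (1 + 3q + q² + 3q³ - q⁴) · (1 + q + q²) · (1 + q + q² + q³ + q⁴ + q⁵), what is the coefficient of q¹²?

36

(1 + 2q + q² + q³ + 3q⁴) has coefficients 1,2,1,1,3 for degrees 0…4.
(1 + 3q + q² + 3q³ - q⁴) has coefficients 1,3,1,3,-1,0,0,0,0,0,0,0,0 for degrees 0…12.
Multiplying by (1 + q + q²) gives running coefficients 1,4,5,7,3,2,-1,0,0,0,0,0,0 for degrees 0…12.
Finally multiplying by (1 + q + q² + q³ + q⁴ + q⁵), the product of all factors after the first has coefficients 1,5,10,17,20,22,20,16,11,4,1,-1,0 for degrees 0…12.
[q¹²] = 1·0 + 2·(-1) + 1·1 + 1·4 + 3·11 = 36.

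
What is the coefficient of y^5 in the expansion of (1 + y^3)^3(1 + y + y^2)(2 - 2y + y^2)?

(1 + y^3)^3 has coefficients 1,0,0,3,0,0 for degrees 0…5.
(1 + y + y^2) has coefficients 1,1,1,0,0,0 for degrees 0…5.
Finally multiplying by (2 - 2y + y^2), the product of all factors after the first has coefficients 2,0,1,-1,1,0 for degrees 0…5.
[y^5] = 1·0 + 3·1 = 3.

3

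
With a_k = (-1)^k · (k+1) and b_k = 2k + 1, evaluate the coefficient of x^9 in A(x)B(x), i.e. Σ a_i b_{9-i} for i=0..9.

5

The convolution is the x^9 coefficient of A(x)B(x).
Σ = 1·19 − 2·17 + 3·15 − 4·13 + 5·11 − 6·9 + 7·7 − 8·5 + 9·3 − 10·1 = 5.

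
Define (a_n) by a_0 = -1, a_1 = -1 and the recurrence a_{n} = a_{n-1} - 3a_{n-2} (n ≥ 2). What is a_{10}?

-253

The ordinary generating function has denominator 1 - z + 3z^2.
Iterating the recurrence: a_0,…,a_{10} = -1, -1, 2, 5, -1, -16, -13, 35, 74, -31, -253.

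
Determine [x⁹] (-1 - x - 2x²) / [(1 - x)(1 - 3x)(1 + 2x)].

Partial fractions give a closed form: a_n = (2/3)·1^n + (-7/5)·3^n + (-4/15)·(-2)^n.
At n = 9: a_9 = -27419.

-27419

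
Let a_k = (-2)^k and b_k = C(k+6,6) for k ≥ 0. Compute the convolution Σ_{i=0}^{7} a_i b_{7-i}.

Write out a_i and b_{7-i} for i = 0,…,7 and sum the products.
Σ = 1·1716 − 2·924 + 4·462 − 8·210 + 16·84 − 32·28 + 64·7 − 128·1 = 804.

804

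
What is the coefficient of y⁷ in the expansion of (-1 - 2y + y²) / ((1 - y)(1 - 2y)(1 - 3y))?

-14414

Partial fractions give a closed form: a_n = (-1)·1^n + (7)·2^n + (-7)·3^n.
At n = 7: a_7 = -14414.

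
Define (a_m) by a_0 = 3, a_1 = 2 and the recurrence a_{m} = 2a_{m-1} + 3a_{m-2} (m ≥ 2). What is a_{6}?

913

The ordinary generating function has denominator 1 - 2q - 3q^2.
Iterating the recurrence: a_0,…,a_{6} = 3, 2, 13, 32, 103, 302, 913.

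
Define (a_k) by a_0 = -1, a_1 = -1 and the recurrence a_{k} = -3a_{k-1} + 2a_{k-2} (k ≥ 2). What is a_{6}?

217

The ordinary generating function has denominator 1 + 3z - 2z^2.
Iterating the recurrence: a_0,…,a_{6} = -1, -1, 1, -5, 17, -61, 217.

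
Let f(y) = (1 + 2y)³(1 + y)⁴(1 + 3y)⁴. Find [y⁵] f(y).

12180

(1 + 2y)³ has coefficients 1,6,12,8 for degrees 0…3.
(1 + y)⁴ has coefficients 1,4,6,4,1,0 for degrees 0…5.
Finally multiplying by (1 + 3y)⁴, the product of all factors after the first has coefficients 1,16,108,400,886,1200 for degrees 0…5.
[y⁵] = 1·1200 + 6·886 + 12·400 + 8·108 = 12180.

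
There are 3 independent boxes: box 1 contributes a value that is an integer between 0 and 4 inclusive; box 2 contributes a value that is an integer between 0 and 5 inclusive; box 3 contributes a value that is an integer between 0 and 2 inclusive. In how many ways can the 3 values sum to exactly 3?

9

The generating function for the choices is (1 + x + x² + x³ + x⁴)·(1 + x + x² + x³ + x⁴ + x⁵)·(1 + x + x²); the count is [x³].
(1 + x + x² + x³ + x⁴) has coefficients 1,1,1,1 for degrees 0…3.
(1 + x + x² + x³ + x⁴ + x⁵) has coefficients 1,1,1,1 for degrees 0…3.
Finally multiplying by (1 + x + x²), the product of all factors after the first has coefficients 1,2,3,3 for degrees 0…3.
[x³] = 1·3 + 1·3 + 1·2 + 1·1 = 9.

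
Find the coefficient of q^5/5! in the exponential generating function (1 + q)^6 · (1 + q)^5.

The EGF product rule gives c_5 = Σ_{k_1+k_2=5} C(5; k_1,k_2) · ∏ g_i(k_i), where (1+q)^6 gives the falling factorial (6)_k; (1+q)^5 gives the falling factorial (5)_k.
g_1(k) for k = 0…5: 1, 6, 30, 120, 360, 720.
g_2(k) for k = 0…5: 1, 5, 20, 60, 120, 120.
c_5 = Σ_k C(5,k)·g_1(k)·g_2(5−k) = 1·1·120 + 5·6·120 + 10·30·60 + 10·120·20 + 5·360·5 + 1·720·1 = 120 + 3600 + 18000 + 24000 + 9000 + 720 = 55440.

55440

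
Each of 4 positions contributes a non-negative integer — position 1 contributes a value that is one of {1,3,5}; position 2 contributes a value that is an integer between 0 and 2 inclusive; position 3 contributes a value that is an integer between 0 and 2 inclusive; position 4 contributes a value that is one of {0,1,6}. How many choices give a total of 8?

The generating function for the choices is (y + y³ + y⁵)·(1 + y + y²)·(1 + y + y²)·(1 + y + y⁶); the count is [y⁸].
(y + y³ + y⁵) has coefficients 0,1,0,1,0,1 for degrees 0…5.
(1 + y + y²) has coefficients 1,1,1,0,0,0,0,0,0 for degrees 0…8.
Multiplying by (1 + y + y²) gives running coefficients 1,2,3,2,1,0,0,0,0 for degrees 0…8.
Finally multiplying by (1 + y + y⁶), the product of all factors after the first has coefficients 1,3,5,5,3,1,1,2,3 for degrees 0…8.
[y⁸] = 1·2 + 1·1 + 1·5 = 8.

8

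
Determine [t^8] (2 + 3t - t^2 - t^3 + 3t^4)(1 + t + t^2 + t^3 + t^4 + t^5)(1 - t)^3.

(2 + 3t - t^2 - t^3 + 3t^4) has coefficients 2,3,-1,-1,3 for degrees 0…4.
(1 + t + t^2 + t^3 + t^4 + t^5) has coefficients 1,1,1,1,1,1,0,0,0 for degrees 0…8.
Finally multiplying by (1 - t)^3, the product of all factors after the first has coefficients 1,-2,1,0,0,0,-1,2,-1 for degrees 0…8.
[t^8] = 2·(-1) + 3·2 − 1·(-1) − 1·0 + 3·0 = 5.

5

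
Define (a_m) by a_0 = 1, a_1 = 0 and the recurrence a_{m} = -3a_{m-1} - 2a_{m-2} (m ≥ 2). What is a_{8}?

-254

The ordinary generating function has denominator 1 + 3y + 2y^2.
Iterating the recurrence: a_0,…,a_{8} = 1, 0, -2, 6, -14, 30, -62, 126, -254.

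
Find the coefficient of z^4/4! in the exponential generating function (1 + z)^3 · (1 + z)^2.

120

The EGF product rule gives c_4 = Σ_{k_1+k_2=4} C(4; k_1,k_2) · ∏ g_i(k_i), where (1+z)^3 gives the falling factorial (3)_k; (1+z)^2 gives the falling factorial (2)_k.
g_1(k) for k = 0…4: 1, 3, 6, 6, 0.
g_2(k) for k = 0…4: 1, 2, 2, 0, 0.
c_4 = Σ_k C(4,k)·g_1(k)·g_2(4−k) = 6·6·2 + 4·6·2 = 72 + 48 = 120.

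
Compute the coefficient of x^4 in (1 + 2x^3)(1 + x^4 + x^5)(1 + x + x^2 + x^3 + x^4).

(1 + 2x^3) has coefficients 1,0,0,2 for degrees 0…3.
(1 + x^4 + x^5) has coefficients 1,0,0,0,1 for degrees 0…4.
Finally multiplying by (1 + x + x^2 + x^3 + x^4), the product of all factors after the first has coefficients 1,1,1,1,2 for degrees 0…4.
[x^4] = 1·2 + 2·1 = 4.

4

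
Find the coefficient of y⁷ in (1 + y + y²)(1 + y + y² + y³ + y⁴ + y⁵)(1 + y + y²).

6

(1 + y + y²) has coefficients 1,1,1 for degrees 0…2.
(1 + y + y² + y³ + y⁴ + y⁵) has coefficients 1,1,1,1,1,1,0,0 for degrees 0…7.
Finally multiplying by (1 + y + y²), the product of all factors after the first has coefficients 1,2,3,3,3,3,2,1 for degrees 0…7.
[y⁷] = 1·1 + 1·2 + 1·3 = 6.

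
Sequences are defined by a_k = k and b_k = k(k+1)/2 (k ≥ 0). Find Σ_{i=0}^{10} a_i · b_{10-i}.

This is [x^10] in the product of the two ordinary generating functions.
Σ = 0·55 + 1·45 + 2·36 + 3·28 + 4·21 + 5·15 + 6·10 + 7·6 + 8·3 + 9·1 + 10·0 = 495.

495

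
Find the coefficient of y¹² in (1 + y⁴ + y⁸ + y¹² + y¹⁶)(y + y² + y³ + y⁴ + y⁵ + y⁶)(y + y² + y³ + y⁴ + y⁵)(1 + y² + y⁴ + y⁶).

28

(1 + y⁴ + y⁸ + y¹² + y¹⁶) has coefficients 1,0,0,0,1,0,0,0,1,0,0,0,1 for degrees 0…12.
(y + y² + y³ + y⁴ + y⁵ + y⁶) has coefficients 0,1,1,1,1,1,1,0,0,0,0,0,0 for degrees 0…12.
Multiplying by (y + y² + y³ + y⁴ + y⁵) gives running coefficients 0,0,1,2,3,4,5,5,4,3,2,1,0 for degrees 0…12.
Finally multiplying by (1 + y² + y⁴ + y⁶), the product of all factors after the first has coefficients 0,0,1,2,4,6,9,11,13,14,14,13,11 for degrees 0…12.
[y¹²] = 1·11 + 1·13 + 1·4 + 1·0 = 28.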